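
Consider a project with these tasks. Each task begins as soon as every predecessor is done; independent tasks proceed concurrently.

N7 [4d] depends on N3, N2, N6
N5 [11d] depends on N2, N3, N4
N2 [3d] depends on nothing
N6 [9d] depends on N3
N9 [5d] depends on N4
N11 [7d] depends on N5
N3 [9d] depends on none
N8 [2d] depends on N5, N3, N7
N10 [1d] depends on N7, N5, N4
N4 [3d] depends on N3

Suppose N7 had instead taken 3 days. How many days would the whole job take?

As given, the longest chain is N3→N4→N5→N11 = 9+3+11+7 = 30, so the finish is 30 days.
N7 has 6 days of float (longest path through it is 24).
The critical path is still N3→N4→N5→N11; finish is now 30 days.

30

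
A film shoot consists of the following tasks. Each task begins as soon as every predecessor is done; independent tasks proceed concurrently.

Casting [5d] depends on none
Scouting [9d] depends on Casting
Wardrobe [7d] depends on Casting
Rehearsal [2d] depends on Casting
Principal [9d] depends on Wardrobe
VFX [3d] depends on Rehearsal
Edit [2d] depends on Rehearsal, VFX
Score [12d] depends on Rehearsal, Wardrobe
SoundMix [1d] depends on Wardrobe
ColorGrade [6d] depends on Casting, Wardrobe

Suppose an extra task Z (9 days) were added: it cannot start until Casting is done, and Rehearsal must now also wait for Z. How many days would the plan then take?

28

Originally the plan takes 24 days.
With Z inserted, Rehearsal now waits for max(Casting, Z).
New critical path: Casting→Z→Rehearsal→Score = 5+9+2+12 = 28 ⇒ 28 days.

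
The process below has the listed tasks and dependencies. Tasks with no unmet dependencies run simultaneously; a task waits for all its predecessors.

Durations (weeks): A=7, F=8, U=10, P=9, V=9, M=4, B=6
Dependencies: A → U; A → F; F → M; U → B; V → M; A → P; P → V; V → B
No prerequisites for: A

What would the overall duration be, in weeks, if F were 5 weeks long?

31

Actual critical path: A→P→V→B = 7+9+9+6 = 31 ⇒ 31 weeks.
F is off the critical path — its longest chain is 19 weeks, giving 12 of slack.
The critical path is still A→P→V→B; finish is now 31 weeks.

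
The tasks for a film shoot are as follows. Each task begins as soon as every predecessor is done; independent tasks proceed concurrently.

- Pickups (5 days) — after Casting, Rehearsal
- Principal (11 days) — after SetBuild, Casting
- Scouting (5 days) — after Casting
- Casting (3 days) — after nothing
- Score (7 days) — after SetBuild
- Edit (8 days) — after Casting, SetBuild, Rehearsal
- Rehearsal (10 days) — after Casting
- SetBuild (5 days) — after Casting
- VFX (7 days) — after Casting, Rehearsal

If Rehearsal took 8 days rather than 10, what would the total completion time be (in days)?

Critical path before the change: Casting→Rehearsal→Edit = 3+10+8 = 21 giving 21 days.
Rehearsal lies on that path, so at 8 days the path becomes 19 days.
New critical path: Casting→SetBuild→Principal = 3+5+11 = 19 ⇒ 19 days.

19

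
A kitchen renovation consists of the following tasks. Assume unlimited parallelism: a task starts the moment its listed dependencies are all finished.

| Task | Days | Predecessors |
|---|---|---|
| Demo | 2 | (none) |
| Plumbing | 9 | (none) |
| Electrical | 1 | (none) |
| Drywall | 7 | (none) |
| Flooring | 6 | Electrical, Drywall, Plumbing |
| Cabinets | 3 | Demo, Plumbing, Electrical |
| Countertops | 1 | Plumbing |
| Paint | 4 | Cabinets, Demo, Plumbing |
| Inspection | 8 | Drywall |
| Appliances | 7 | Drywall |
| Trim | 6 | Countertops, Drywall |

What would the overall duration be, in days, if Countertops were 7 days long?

Baseline: Plumbing→Countertops→Trim = 9+1+6 = 16 → 16 days.
Countertops lies on that path, so at 7 days the path becomes 22 days.
The critical path is still Plumbing→Countertops→Trim; finish is now 22 days.

22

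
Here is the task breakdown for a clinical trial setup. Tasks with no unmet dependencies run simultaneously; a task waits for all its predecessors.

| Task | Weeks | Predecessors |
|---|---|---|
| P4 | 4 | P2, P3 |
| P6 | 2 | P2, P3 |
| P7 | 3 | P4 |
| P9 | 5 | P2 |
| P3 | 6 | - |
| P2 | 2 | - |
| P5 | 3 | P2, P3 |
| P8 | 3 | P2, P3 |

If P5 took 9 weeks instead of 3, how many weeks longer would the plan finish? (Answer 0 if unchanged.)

2

As given, the longest chain is P3→P4→P7 = 6+4+3 = 13, so the finish is 13 weeks.
The longest path through P5 is only 9 weeks, so P5 has float 4.
New critical path: P3→P5 = 6+9 = 15 ⇒ 15 weeks.
Change in finish: 15 − 13 = +2 weeks.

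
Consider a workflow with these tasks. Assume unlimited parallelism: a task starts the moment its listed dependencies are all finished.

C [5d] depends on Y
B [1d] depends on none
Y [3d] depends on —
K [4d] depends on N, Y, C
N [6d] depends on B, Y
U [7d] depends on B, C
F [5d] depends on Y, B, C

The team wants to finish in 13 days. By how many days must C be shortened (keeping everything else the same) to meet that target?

2

Current finish: 15 days; target: 13.
C is on every critical path, so each day cut from C cuts the finish by one (this holds down to a finish of 13).
Need 15 − 13 = 2 days off C → C becomes 3 days, finish becomes 13.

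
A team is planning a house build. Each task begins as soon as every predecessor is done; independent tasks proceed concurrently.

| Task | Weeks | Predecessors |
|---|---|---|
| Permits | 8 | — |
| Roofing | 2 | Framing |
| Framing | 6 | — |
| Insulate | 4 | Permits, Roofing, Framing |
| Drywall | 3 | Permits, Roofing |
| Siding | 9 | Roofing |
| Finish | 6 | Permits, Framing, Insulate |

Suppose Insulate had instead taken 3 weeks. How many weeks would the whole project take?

17

Actual critical path: Permits→Insulate→Finish = 8+4+6 = 18 ⇒ 18 weeks.
Since Insulate is critical, the -1 change carries straight to that chain (now 17 weeks).
That remains the longest chain; total 17 weeks.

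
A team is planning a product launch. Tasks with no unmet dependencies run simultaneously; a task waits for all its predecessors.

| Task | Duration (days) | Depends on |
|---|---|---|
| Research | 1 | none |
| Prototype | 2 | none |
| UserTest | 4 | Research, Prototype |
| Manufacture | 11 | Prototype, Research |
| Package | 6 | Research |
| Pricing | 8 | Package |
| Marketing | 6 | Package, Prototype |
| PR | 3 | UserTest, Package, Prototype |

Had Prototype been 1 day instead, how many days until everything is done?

15

The binding path is Research→Package→Pricing = 1+6+8 = 15; finish at 15 days.
Prototype has 2 days of float (longest path through it is 13).
The critical path is still Research→Package→Pricing; finish is now 15 days.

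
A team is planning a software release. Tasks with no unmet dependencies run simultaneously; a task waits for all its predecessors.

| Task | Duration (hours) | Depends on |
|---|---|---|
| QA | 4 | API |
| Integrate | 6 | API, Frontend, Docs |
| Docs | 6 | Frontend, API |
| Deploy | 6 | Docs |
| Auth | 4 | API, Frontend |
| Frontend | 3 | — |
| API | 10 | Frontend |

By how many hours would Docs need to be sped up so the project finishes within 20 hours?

5

Current finish: 25 hours; target: 20.
Docs is on every critical path, so each hour cut from Docs cuts the finish by one (this holds down to a finish of 20).
Need 25 − 20 = 5 hours off Docs → Docs becomes 1 hour, finish becomes 20.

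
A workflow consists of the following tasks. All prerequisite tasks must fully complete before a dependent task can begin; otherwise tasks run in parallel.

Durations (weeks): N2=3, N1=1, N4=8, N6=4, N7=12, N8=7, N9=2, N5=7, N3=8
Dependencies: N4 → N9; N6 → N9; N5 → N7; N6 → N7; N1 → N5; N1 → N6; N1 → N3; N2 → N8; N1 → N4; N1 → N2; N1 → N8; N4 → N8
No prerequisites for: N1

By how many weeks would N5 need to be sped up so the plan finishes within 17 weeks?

Current finish: 20 weeks; target: 17.
N5 is on every critical path, so each week cut from N5 cuts the finish by one (this holds down to a finish of 17).
Need 20 − 17 = 3 weeks off N5 → N5 becomes 4 weeks, finish becomes 17.

3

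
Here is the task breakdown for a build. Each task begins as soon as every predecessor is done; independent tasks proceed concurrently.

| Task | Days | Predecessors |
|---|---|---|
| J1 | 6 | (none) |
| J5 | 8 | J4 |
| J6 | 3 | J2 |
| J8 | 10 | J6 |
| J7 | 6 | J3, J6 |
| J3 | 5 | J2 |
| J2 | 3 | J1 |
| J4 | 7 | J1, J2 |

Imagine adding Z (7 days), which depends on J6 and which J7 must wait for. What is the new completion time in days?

25

Originally the job takes 24 days.
With Z inserted, J7 now waits for max(J3, J6, Z).
New critical path: J1→J2→J6→Z→J7 = 6+3+3+7+6 = 25 ⇒ 25 days.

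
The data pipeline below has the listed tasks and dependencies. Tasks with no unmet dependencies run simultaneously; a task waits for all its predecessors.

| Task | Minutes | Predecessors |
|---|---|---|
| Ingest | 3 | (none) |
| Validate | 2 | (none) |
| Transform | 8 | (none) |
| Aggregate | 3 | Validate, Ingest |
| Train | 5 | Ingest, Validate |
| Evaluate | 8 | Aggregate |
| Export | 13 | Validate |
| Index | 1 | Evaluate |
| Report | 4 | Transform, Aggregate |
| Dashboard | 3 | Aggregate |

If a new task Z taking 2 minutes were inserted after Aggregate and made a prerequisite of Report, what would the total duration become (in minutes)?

15

Originally the job takes 15 minutes.
With Z inserted, Report now waits for max(Transform, Aggregate, Z).
New critical path: Ingest→Aggregate→Evaluate→Index = 3+3+8+1 = 15 ⇒ 15 minutes.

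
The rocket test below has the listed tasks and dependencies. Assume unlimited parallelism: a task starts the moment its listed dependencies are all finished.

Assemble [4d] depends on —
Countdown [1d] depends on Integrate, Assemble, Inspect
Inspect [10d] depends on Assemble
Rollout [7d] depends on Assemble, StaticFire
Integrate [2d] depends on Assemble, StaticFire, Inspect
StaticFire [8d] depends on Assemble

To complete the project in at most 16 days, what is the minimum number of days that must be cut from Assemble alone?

3

Current finish: 19 days; target: 16.
Assemble is on every critical path, so each day cut from Assemble cuts the finish by one (this holds down to a finish of 16).
Need 19 − 16 = 3 days off Assemble → Assemble becomes 1 day, finish becomes 16.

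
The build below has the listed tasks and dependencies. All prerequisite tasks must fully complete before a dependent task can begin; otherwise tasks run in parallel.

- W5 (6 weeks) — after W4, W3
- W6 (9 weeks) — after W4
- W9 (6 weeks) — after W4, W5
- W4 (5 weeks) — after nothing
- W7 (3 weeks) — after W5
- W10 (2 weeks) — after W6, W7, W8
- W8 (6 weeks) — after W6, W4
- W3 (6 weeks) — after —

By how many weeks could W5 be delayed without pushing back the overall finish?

4

W4→W6→W8→W10 = 5+9+6+2 = 22 sets the makespan at 22 weeks.
The longest chain containing W5 totals 18 weeks.
So W5 can slip 16 − 12 = 4 weeks.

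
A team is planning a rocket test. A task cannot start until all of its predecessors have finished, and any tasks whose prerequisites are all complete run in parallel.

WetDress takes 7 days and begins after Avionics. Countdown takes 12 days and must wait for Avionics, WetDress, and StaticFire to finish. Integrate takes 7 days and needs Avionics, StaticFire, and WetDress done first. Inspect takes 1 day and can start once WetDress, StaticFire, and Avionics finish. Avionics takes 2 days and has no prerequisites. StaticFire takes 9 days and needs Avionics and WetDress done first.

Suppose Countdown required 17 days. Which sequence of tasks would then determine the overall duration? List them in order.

Avionics, WetDress, StaticFire, Countdown

Baseline: Avionics→WetDress→StaticFire→Countdown = 2+7+9+12 = 30 → 30 days.
Countdown is on the critical path; changing it to 17 makes that path 35 days.
The critical path is still Avionics→WetDress→StaticFire→Countdown; finish is now 35 days.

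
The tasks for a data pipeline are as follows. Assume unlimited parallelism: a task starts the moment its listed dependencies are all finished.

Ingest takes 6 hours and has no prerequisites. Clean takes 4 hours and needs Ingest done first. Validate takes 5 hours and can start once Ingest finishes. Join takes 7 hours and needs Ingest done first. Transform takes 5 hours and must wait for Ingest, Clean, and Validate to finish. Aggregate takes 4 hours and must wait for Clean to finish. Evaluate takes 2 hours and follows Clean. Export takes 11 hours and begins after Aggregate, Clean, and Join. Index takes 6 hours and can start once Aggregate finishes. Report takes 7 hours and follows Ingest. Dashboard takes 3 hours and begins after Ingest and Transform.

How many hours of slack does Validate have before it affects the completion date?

6

The longest chain is Ingest→Clean→Aggregate→Export = 6+4+4+11 = 25; overall finish 25 hours.
The longest chain containing Validate totals 19 hours.
Slack of Validate = 12 − 6 = 6 hours.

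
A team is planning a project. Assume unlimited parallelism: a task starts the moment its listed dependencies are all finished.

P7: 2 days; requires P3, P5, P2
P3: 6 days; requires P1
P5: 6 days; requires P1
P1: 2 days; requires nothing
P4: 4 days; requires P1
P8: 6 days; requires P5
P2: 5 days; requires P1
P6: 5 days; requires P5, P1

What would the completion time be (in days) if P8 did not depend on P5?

13

Original critical path: P1→P5→P8 = 2+6+6 = 14 ⇒ 14 days.
Without P5→P8, P8's earliest start moves from 8 to 0.
After: P1→P5→P6 = 2+6+5 = 13 → 13 days.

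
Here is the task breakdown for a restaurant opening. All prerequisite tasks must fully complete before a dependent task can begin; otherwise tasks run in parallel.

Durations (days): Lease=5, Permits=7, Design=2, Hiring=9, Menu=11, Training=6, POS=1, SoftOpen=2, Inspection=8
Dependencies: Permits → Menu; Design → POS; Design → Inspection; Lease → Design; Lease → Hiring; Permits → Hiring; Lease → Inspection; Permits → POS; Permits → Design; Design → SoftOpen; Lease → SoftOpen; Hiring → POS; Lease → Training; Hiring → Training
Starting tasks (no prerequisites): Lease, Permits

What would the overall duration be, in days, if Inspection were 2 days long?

22

Critical path before the change: Permits→Hiring→Training = 7+9+6 = 22 giving 22 days.
Inspection has 5 days of float (longest path through it is 17).
No other chain overtakes it, so the finish is 22 days.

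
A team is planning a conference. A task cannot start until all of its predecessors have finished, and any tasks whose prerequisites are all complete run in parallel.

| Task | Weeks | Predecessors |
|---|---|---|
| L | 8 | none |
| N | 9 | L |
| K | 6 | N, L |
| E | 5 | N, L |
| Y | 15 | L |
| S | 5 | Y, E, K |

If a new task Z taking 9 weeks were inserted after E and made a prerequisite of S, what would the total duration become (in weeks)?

36

Originally the project takes 28 weeks.
With Z inserted, S now waits for max(Y, E, K, Z).
New critical path: L→N→E→Z→S = 8+9+5+9+5 = 36 ⇒ 36 weeks.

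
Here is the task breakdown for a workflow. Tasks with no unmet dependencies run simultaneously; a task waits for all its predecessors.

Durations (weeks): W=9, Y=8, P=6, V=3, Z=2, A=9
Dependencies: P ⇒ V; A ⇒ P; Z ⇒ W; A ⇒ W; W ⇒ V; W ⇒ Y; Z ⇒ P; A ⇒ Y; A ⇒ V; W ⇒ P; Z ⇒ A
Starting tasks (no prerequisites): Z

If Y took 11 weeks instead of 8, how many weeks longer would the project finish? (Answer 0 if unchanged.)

Actual critical path: Z→A→W→P→V = 2+9+9+6+3 = 29 ⇒ 29 weeks.
Y has 1 week of float (longest path through it is 28).
New critical path: Z→A→W→Y = 2+9+9+11 = 31 ⇒ 31 weeks.
Change in finish: 31 − 29 = +2 weeks.

2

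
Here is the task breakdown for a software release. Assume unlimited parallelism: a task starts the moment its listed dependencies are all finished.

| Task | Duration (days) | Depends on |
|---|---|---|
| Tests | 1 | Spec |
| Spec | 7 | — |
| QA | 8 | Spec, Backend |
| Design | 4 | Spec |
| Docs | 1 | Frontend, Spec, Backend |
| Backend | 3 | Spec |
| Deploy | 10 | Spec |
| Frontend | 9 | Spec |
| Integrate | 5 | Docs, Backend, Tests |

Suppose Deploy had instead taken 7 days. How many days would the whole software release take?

22

Critical path before the change: Spec→Frontend→Docs→Integrate = 7+9+1+5 = 22 giving 22 days.
Deploy is off the critical path — its longest chain is 17 days, giving 5 of slack.
No other chain overtakes it, so the finish is 22 days.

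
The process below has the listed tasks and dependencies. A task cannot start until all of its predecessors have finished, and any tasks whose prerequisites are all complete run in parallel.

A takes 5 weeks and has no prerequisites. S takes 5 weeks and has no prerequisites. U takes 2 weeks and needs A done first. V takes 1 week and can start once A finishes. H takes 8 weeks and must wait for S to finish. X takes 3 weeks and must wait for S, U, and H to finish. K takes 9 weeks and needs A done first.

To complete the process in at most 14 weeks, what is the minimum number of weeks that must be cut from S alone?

2

Current finish: 16 weeks; target: 14.
S is on every critical path, so each week cut from S cuts the finish by one (this holds down to a finish of 14).
Need 16 − 14 = 2 weeks off S → S becomes 3 weeks, finish becomes 14.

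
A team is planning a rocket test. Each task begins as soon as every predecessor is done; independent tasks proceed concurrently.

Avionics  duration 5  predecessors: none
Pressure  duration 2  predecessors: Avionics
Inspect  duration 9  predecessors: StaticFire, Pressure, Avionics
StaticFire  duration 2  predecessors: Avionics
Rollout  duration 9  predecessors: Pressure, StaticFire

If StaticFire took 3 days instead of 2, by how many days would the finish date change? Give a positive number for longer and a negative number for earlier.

As given, the longest chain is Avionics→StaticFire→Inspect = 5+2+9 = 16, so the finish is 16 days.
Since StaticFire is critical, the +1 change carries straight to that chain (now 17 days).
The critical path is still Avionics→StaticFire→Inspect; finish is now 17 days.
Change in finish: 17 − 16 = +1 days.

1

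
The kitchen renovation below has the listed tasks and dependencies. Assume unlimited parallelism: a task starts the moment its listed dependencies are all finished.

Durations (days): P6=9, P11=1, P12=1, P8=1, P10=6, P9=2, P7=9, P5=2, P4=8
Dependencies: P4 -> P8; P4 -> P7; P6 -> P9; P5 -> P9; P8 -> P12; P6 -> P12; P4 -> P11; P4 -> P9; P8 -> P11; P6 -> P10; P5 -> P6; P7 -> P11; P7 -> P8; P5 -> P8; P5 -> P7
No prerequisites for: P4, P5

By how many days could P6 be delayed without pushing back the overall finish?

2

The longest chain is P4→P7→P8→P11 = 8+9+1+1 = 19; overall finish 19 days.
The longest chain containing P6 totals 17 days.
Float = 19 − 17 = 2.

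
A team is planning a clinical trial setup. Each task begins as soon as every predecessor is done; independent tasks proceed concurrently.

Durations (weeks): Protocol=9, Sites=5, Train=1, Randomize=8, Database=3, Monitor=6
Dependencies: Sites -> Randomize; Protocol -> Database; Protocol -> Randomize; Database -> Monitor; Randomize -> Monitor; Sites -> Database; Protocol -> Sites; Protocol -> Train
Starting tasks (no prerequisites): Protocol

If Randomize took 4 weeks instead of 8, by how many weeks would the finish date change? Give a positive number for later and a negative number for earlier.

Critical path before the change: Protocol→Sites→Randomize→Monitor = 9+5+8+6 = 28 giving 28 weeks.
Since Randomize is critical, the -4 change carries straight to that chain (now 24 weeks).
The critical path is still Protocol→Sites→Randomize→Monitor; finish is now 24 weeks.
Change in finish: 24 − 28 = -4 weeks.

-4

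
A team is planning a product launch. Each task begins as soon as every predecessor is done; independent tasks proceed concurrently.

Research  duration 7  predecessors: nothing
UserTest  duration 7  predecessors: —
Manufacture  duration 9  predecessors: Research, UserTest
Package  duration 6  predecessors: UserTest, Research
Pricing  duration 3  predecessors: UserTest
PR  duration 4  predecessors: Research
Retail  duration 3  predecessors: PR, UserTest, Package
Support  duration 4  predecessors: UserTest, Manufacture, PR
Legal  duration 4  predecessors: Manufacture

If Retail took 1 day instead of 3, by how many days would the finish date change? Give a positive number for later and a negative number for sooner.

0

As given, the longest chain is Research→Manufacture→Support = 7+9+4 = 20, so the finish is 20 days.
Retail has 4 days of float (longest path through it is 16).
No other chain overtakes it, so the finish is 20 days.
Change in finish: 20 − 20 = +0 days.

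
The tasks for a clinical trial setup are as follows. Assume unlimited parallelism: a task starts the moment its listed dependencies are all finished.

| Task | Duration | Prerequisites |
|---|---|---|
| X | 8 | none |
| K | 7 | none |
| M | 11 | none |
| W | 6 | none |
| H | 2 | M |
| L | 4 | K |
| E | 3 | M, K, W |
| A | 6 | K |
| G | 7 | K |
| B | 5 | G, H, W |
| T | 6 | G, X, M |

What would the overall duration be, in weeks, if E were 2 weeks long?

20

The binding path is K→G→T = 7+7+6 = 20; finish at 20 weeks.
The longest path through E is only 14 weeks, so E has float 6.
That remains the longest chain; total 20 weeks.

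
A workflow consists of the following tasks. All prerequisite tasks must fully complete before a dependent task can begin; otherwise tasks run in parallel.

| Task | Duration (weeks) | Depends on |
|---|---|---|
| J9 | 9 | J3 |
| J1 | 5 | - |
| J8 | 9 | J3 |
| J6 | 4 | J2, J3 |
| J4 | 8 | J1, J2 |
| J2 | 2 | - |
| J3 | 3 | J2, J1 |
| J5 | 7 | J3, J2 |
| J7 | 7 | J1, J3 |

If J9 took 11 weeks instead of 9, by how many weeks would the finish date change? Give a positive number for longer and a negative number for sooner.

Baseline: J1→J3→J9 = 5+3+9 = 17 → 17 weeks.
J9 lies on that path, so at 11 weeks the path becomes 19 weeks.
The critical path is still J1→J3→J9; finish is now 19 weeks.
Change in finish: 19 − 17 = +2 weeks.

2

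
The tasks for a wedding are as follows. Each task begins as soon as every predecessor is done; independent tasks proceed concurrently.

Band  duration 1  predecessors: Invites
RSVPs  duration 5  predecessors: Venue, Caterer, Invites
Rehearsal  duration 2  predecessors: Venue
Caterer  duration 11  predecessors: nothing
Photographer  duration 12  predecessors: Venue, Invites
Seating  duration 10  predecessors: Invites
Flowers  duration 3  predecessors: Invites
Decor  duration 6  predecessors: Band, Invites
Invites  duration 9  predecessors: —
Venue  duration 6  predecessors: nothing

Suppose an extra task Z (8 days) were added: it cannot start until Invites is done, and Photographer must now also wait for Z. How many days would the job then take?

Originally the job takes 21 days.
With Z inserted, Photographer now waits for max(Venue, Invites, Z).
New critical path: Invites→Z→Photographer = 9+8+12 = 29 ⇒ 29 days.

29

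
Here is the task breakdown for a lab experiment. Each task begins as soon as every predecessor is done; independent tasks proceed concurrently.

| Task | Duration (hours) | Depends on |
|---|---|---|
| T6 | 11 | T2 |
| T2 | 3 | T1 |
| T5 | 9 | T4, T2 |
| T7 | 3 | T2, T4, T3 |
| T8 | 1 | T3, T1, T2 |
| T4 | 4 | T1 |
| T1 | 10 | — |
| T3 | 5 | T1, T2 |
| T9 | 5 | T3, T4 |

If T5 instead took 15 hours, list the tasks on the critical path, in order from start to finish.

T1, T4, T5

As given, the longest chain is T1→T2→T6 = 10+3+11 = 24, so the finish is 24 hours.
T5 is off the critical path — its longest chain is 23 hours, giving 1 of slack.
New critical path: T1→T4→T5 = 10+4+15 = 29 ⇒ 29 hours.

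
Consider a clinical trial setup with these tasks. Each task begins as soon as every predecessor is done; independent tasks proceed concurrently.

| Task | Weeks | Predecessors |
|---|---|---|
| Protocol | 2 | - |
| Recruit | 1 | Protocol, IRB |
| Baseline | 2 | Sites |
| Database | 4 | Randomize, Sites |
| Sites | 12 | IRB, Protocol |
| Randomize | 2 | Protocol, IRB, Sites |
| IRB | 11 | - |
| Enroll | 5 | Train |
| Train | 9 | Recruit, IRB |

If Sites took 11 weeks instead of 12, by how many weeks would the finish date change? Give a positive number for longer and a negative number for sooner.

-1

Actual critical path: IRB→Sites→Randomize→Database = 11+12+2+4 = 29 ⇒ 29 weeks.
Since Sites is critical, the -1 change carries straight to that chain (now 28 weeks).
No other chain overtakes it, so the finish is 28 weeks.
Change in finish: 28 − 29 = -1 weeks.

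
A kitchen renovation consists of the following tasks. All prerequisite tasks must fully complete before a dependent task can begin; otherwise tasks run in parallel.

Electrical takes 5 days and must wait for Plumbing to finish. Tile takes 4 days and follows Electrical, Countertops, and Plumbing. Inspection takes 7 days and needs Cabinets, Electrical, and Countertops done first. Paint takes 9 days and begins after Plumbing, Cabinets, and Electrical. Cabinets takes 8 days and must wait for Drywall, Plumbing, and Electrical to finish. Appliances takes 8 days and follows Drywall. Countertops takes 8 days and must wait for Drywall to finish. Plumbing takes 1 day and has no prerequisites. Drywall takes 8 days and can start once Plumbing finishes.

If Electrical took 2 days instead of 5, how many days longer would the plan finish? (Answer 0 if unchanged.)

0

Baseline: Plumbing→Drywall→Cabinets→Paint = 1+8+8+9 = 26 → 26 days.
The longest path through Electrical is only 23 days, so Electrical has float 3.
No other chain overtakes it, so the finish is 26 days.
Change in finish: 26 − 26 = +0 days.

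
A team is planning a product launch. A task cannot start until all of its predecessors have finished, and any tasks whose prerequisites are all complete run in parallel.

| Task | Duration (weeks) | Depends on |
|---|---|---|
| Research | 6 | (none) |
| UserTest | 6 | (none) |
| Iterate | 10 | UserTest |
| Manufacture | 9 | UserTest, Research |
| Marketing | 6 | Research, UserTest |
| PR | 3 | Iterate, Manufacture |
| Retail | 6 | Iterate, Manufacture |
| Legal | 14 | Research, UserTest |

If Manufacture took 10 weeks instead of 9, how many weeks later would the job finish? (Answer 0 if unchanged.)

0

Baseline: UserTest→Iterate→Retail = 6+10+6 = 22 → 22 weeks.
The longest path through Manufacture is only 21 weeks, so Manufacture has float 1.
New critical path: Research→Manufacture→Retail = 6+10+6 = 22 ⇒ 22 weeks.
Change in finish: 22 − 22 = +0 weeks.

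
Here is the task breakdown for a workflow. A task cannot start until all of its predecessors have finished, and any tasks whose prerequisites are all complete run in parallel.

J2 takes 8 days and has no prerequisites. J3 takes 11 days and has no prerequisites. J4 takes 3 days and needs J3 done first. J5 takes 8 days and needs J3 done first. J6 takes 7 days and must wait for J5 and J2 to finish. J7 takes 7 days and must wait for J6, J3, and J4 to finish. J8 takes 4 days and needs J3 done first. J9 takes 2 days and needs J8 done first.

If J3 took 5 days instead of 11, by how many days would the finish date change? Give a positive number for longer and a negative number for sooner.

Critical path before the change: J3→J5→J6→J7 = 11+8+7+7 = 33 giving 33 days.
J3 is on the critical path; changing it to 5 makes that path 27 days.
No other chain overtakes it, so the finish is 27 days.
Change in finish: 27 − 33 = -6 days.

-6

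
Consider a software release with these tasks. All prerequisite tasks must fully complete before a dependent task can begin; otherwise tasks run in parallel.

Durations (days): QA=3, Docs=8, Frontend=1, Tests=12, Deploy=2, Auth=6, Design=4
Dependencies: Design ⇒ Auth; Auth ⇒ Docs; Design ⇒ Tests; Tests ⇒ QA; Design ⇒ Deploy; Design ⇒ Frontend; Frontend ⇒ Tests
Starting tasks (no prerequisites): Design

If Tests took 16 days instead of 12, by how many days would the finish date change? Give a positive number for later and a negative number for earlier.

Baseline: Design→Frontend→Tests→QA = 4+1+12+3 = 20 → 20 days.
Tests is on the critical path; changing it to 16 makes that path 24 days.
That remains the longest chain; total 24 days.
Change in finish: 24 − 20 = +4 days.

4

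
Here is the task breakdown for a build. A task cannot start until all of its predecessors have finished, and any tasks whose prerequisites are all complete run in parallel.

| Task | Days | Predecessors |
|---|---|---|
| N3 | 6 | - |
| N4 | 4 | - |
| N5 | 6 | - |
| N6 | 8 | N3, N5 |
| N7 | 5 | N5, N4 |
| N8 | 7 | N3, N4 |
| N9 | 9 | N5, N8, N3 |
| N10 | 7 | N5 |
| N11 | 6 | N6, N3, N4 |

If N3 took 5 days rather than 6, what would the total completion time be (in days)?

21

As given, the longest chain is N3→N8→N9 = 6+7+9 = 22, so the finish is 22 days.
N3 lies on that path, so at 5 days the path becomes 21 days.
The critical path is still N3→N8→N9; finish is now 21 days.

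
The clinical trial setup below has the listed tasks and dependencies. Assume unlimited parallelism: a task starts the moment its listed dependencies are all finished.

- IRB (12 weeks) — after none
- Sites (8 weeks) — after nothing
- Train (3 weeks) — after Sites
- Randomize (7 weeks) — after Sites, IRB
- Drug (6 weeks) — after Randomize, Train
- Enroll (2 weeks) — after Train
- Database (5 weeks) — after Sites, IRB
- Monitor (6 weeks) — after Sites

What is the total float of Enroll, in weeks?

Critical path: IRB→Randomize→Drug = 12+7+6 = 25, so the finish is 25 weeks.
The longest chain containing Enroll totals 13 weeks.
So Enroll can slip 25 − 13 = 12 weeks.

12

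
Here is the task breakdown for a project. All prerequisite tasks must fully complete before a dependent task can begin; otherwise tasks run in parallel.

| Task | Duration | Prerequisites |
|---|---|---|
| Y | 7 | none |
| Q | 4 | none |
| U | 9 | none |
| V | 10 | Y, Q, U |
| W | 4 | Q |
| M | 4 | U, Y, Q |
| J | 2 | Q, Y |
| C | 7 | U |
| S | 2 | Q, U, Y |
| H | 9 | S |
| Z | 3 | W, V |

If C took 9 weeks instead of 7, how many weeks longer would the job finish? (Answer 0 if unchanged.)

0

Actual critical path: U→V→Z = 9+10+3 = 22 ⇒ 22 weeks.
C is off the critical path — its longest chain is 16 weeks, giving 6 of slack.
No other chain overtakes it, so the finish is 22 weeks.
Change in finish: 22 − 22 = +0 weeks.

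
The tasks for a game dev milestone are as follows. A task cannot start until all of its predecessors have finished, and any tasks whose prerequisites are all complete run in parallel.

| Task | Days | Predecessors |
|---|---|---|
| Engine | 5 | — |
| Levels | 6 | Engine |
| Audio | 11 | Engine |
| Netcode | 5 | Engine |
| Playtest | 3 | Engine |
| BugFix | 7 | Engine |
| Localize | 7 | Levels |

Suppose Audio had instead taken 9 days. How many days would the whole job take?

18

The binding path is Engine→Levels→Localize = 5+6+7 = 18; finish at 18 days.
Audio has 2 days of float (longest path through it is 16).
That remains the longest chain; total 18 days.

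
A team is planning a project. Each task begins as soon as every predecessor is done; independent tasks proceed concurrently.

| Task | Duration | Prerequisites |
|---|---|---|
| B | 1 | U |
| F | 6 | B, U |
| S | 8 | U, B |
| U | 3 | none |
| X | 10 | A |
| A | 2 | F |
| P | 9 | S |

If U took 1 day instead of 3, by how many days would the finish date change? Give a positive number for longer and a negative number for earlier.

The binding path is U→B→F→A→X = 3+1+6+2+10 = 22; finish at 22 days.
U is on the critical path; changing it to 1 makes that path 20 days.
No other chain overtakes it, so the finish is 20 days.
Change in finish: 20 − 22 = -2 days.

-2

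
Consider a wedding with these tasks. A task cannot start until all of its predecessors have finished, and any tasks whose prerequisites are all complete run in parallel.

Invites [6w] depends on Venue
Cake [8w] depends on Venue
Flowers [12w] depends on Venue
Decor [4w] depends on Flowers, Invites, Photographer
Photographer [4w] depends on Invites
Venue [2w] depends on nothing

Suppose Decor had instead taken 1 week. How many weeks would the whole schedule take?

Actual critical path: Venue→Flowers→Decor = 2+12+4 = 18 ⇒ 18 weeks.
Decor is on the critical path; changing it to 1 makes that path 15 weeks.
No other chain overtakes it, so the finish is 15 weeks.

15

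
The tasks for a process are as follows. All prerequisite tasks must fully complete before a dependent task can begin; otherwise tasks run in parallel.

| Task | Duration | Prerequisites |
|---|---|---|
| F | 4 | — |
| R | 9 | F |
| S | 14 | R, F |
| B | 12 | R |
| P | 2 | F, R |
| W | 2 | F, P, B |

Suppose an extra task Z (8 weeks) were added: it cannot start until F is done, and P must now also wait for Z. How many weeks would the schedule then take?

27

Originally the schedule takes 27 weeks.
With Z inserted, P now waits for max(F, R, Z).
New critical path: F→R→S = 4+9+14 = 27 ⇒ 27 weeks.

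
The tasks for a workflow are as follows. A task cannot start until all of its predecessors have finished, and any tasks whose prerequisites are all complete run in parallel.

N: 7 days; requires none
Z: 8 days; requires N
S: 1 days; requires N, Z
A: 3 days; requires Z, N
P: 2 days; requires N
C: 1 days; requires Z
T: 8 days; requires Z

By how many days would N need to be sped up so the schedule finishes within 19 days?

4

Current finish: 23 days; target: 19.
N is on every critical path, so each day cut from N cuts the finish by one (this holds down to a finish of 17).
Need 23 − 19 = 4 days off N → N becomes 3 days, finish becomes 19.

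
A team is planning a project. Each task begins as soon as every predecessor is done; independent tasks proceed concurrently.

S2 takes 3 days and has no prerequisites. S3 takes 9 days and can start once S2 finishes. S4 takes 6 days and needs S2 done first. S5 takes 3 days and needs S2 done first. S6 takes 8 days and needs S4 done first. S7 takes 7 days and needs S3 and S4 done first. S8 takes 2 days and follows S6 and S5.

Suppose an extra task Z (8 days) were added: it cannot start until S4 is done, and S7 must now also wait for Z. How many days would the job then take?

24

Originally the job takes 19 days.
With Z inserted, S7 now waits for max(S3, S4, Z).
New critical path: S2→S4→Z→S7 = 3+6+8+7 = 24 ⇒ 24 days.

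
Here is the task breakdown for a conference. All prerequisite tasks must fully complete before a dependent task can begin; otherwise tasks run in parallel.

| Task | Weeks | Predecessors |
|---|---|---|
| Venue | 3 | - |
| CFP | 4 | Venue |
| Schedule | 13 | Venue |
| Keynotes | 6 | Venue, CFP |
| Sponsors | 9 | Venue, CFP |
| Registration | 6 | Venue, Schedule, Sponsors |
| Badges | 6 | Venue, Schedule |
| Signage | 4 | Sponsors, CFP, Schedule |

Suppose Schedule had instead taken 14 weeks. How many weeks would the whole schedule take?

23

As given, the longest chain is Venue→Schedule→Registration = 3+13+6 = 22, so the finish is 22 weeks.
Schedule lies on that path, so at 14 weeks the path becomes 23 weeks.
The critical path is still Venue→Schedule→Registration; finish is now 23 weeks.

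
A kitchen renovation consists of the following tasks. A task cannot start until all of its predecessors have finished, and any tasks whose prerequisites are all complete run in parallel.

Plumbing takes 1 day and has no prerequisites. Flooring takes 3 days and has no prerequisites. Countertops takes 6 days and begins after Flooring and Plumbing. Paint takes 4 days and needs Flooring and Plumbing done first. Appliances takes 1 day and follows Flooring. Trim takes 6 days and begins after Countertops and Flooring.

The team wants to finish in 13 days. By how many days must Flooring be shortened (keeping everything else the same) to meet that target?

Current finish: 15 days; target: 13.
Flooring is on every critical path, so each day cut from Flooring cuts the finish by one (this holds down to a finish of 13).
Need 15 − 13 = 2 days off Flooring → Flooring becomes 1 day, finish becomes 13.

2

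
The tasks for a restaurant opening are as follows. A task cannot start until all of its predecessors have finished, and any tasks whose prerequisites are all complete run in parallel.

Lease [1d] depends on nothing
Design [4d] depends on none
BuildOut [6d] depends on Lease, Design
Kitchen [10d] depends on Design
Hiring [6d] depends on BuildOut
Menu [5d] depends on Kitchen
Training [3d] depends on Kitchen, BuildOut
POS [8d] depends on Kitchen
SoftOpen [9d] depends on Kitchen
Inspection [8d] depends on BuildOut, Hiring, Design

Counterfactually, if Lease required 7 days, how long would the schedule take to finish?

As given, the longest chain is Design→BuildOut→Hiring→Inspection = 4+6+6+8 = 24, so the finish is 24 days.
Lease is off the critical path — its longest chain is 21 days, giving 3 of slack.
The binding chain switches to Lease→BuildOut→Hiring→Inspection = 7+6+6+8 = 27; finish 27 days.

27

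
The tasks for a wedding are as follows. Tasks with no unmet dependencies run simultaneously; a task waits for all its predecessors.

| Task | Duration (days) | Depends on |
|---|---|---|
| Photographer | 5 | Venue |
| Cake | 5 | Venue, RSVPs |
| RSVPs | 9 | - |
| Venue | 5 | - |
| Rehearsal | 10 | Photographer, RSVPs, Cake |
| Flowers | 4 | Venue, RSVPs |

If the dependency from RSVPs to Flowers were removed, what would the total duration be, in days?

24

Original critical path: RSVPs→Cake→Rehearsal = 9+5+10 = 24 ⇒ 24 days.
Without RSVPs→Flowers, Flowers's earliest start moves from 9 to 5.
The longest chain is now RSVPs→Cake→Rehearsal = 9+5+10 = 24, so the schedule takes 24 days.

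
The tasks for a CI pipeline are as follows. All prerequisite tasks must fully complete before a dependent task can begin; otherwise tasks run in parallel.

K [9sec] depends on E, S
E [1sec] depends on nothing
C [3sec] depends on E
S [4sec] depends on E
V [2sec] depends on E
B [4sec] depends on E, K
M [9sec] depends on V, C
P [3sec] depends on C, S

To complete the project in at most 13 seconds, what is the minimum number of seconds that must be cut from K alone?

5

Current finish: 18 seconds; target: 13.
K is on every critical path, so each second cut from K cuts the finish by one (this holds down to a finish of 13).
Need 18 − 13 = 5 seconds off K → K becomes 4 seconds, finish becomes 13.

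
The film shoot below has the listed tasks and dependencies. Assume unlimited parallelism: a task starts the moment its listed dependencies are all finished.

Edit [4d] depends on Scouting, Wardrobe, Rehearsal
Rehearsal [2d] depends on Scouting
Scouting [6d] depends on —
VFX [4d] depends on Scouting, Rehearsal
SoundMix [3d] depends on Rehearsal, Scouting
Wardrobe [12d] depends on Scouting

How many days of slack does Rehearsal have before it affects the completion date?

Scouting→Wardrobe→Edit = 6+12+4 = 22 sets the makespan at 22 days.
Rehearsal finishes as early as 8 and must finish by 18.
So Rehearsal can slip 18 − 8 = 10 days.

10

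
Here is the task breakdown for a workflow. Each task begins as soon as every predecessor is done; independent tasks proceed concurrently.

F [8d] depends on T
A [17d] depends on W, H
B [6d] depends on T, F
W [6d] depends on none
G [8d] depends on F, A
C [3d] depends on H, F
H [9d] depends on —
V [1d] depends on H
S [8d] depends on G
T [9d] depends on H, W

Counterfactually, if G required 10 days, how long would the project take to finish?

44

Actual critical path: H→T→F→G→S = 9+9+8+8+8 = 42 ⇒ 42 days.
G lies on that path, so at 10 days the path becomes 44 days.
No other chain overtakes it, so the finish is 44 days.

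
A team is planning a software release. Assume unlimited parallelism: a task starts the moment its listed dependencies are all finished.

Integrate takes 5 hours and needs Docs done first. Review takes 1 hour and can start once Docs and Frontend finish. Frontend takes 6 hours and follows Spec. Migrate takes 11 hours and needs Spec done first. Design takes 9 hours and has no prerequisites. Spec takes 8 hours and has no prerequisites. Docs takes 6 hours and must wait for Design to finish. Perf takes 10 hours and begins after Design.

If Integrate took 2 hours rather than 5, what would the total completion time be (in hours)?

Actual critical path: Design→Docs→Integrate = 9+6+5 = 20 ⇒ 20 hours.
Since Integrate is critical, the -3 change carries straight to that chain (now 17 hours).
New critical path: Spec→Migrate = 8+11 = 19 ⇒ 19 hours.

19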